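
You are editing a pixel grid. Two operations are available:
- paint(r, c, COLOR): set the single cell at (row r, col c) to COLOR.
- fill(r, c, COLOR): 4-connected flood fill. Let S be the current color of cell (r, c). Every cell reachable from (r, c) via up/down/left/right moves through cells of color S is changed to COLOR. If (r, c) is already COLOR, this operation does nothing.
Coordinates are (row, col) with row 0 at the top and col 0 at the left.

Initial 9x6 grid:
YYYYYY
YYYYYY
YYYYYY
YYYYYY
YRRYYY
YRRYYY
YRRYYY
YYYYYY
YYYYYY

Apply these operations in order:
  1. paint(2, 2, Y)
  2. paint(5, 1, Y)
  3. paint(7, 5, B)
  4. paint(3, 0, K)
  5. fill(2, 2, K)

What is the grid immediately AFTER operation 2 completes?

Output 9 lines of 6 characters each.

Answer: YYYYYY
YYYYYY
YYYYYY
YYYYYY
YRRYYY
YYRYYY
YRRYYY
YYYYYY
YYYYYY

Derivation:
After op 1 paint(2,2,Y):
YYYYYY
YYYYYY
YYYYYY
YYYYYY
YRRYYY
YRRYYY
YRRYYY
YYYYYY
YYYYYY
After op 2 paint(5,1,Y):
YYYYYY
YYYYYY
YYYYYY
YYYYYY
YRRYYY
YYRYYY
YRRYYY
YYYYYY
YYYYYY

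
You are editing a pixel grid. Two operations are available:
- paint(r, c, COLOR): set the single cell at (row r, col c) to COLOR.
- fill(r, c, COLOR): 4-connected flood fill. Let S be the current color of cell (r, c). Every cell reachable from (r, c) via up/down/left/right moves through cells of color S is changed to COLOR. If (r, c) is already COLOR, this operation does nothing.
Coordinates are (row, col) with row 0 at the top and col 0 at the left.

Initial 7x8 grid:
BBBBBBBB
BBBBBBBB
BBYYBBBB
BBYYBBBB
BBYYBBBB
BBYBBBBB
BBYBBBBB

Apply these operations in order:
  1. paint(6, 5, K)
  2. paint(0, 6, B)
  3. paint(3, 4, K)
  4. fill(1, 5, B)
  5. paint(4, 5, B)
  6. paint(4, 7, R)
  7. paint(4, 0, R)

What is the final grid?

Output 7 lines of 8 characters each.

After op 1 paint(6,5,K):
BBBBBBBB
BBBBBBBB
BBYYBBBB
BBYYBBBB
BBYYBBBB
BBYBBBBB
BBYBBKBB
After op 2 paint(0,6,B):
BBBBBBBB
BBBBBBBB
BBYYBBBB
BBYYBBBB
BBYYBBBB
BBYBBBBB
BBYBBKBB
After op 3 paint(3,4,K):
BBBBBBBB
BBBBBBBB
BBYYBBBB
BBYYKBBB
BBYYBBBB
BBYBBBBB
BBYBBKBB
After op 4 fill(1,5,B) [0 cells changed]:
BBBBBBBB
BBBBBBBB
BBYYBBBB
BBYYKBBB
BBYYBBBB
BBYBBBBB
BBYBBKBB
After op 5 paint(4,5,B):
BBBBBBBB
BBBBBBBB
BBYYBBBB
BBYYKBBB
BBYYBBBB
BBYBBBBB
BBYBBKBB
After op 6 paint(4,7,R):
BBBBBBBB
BBBBBBBB
BBYYBBBB
BBYYKBBB
BBYYBBBR
BBYBBBBB
BBYBBKBB
After op 7 paint(4,0,R):
BBBBBBBB
BBBBBBBB
BBYYBBBB
BBYYKBBB
RBYYBBBR
BBYBBBBB
BBYBBKBB

Answer: BBBBBBBB
BBBBBBBB
BBYYBBBB
BBYYKBBB
RBYYBBBR
BBYBBBBB
BBYBBKBB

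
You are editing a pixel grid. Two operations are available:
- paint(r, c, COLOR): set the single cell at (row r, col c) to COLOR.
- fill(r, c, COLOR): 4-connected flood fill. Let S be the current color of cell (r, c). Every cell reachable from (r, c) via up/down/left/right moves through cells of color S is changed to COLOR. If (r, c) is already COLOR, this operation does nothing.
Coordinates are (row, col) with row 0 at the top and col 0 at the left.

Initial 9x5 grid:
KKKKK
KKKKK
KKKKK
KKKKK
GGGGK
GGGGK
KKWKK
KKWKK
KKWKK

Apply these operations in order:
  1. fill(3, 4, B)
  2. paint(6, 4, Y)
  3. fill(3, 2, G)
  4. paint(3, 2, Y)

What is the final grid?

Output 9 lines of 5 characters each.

After op 1 fill(3,4,B) [28 cells changed]:
BBBBB
BBBBB
BBBBB
BBBBB
GGGGB
GGGGB
KKWBB
KKWBB
KKWBB
After op 2 paint(6,4,Y):
BBBBB
BBBBB
BBBBB
BBBBB
GGGGB
GGGGB
KKWBY
KKWBB
KKWBB
After op 3 fill(3,2,G) [22 cells changed]:
GGGGG
GGGGG
GGGGG
GGGGG
GGGGG
GGGGG
KKWBY
KKWBB
KKWBB
After op 4 paint(3,2,Y):
GGGGG
GGGGG
GGGGG
GGYGG
GGGGG
GGGGG
KKWBY
KKWBB
KKWBB

Answer: GGGGG
GGGGG
GGGGG
GGYGG
GGGGG
GGGGG
KKWBY
KKWBB
KKWBB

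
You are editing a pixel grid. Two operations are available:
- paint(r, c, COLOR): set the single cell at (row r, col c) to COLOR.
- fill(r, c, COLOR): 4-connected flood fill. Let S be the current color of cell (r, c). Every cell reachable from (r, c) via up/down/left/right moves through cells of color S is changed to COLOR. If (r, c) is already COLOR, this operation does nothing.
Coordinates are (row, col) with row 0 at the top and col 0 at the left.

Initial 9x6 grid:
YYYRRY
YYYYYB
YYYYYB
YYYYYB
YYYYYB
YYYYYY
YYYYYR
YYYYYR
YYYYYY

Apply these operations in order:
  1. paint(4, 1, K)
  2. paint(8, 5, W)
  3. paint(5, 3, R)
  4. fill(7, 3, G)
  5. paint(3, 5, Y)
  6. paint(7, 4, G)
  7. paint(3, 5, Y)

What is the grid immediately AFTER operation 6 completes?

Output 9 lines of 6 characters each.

Answer: GGGRRY
GGGGGB
GGGGGB
GGGGGY
GKGGGB
GGGRGG
GGGGGR
GGGGGR
GGGGGW

Derivation:
After op 1 paint(4,1,K):
YYYRRY
YYYYYB
YYYYYB
YYYYYB
YKYYYB
YYYYYY
YYYYYR
YYYYYR
YYYYYY
After op 2 paint(8,5,W):
YYYRRY
YYYYYB
YYYYYB
YYYYYB
YKYYYB
YYYYYY
YYYYYR
YYYYYR
YYYYYW
After op 3 paint(5,3,R):
YYYRRY
YYYYYB
YYYYYB
YYYYYB
YKYYYB
YYYRYY
YYYYYR
YYYYYR
YYYYYW
After op 4 fill(7,3,G) [42 cells changed]:
GGGRRY
GGGGGB
GGGGGB
GGGGGB
GKGGGB
GGGRGG
GGGGGR
GGGGGR
GGGGGW
After op 5 paint(3,5,Y):
GGGRRY
GGGGGB
GGGGGB
GGGGGY
GKGGGB
GGGRGG
GGGGGR
GGGGGR
GGGGGW
After op 6 paint(7,4,G):
GGGRRY
GGGGGB
GGGGGB
GGGGGY
GKGGGB
GGGRGG
GGGGGR
GGGGGR
GGGGGW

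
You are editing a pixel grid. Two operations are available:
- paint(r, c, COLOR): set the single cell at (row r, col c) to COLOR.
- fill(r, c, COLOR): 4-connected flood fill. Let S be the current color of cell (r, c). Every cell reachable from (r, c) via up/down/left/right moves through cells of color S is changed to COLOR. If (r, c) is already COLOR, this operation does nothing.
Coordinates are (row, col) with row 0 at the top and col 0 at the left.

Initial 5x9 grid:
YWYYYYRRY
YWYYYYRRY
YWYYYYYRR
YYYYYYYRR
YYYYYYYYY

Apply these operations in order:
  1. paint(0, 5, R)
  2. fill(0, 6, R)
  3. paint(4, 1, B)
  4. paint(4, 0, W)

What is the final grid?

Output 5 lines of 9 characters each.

After op 1 paint(0,5,R):
YWYYYRRRY
YWYYYYRRY
YWYYYYYRR
YYYYYYYRR
YYYYYYYYY
After op 2 fill(0,6,R) [0 cells changed]:
YWYYYRRRY
YWYYYYRRY
YWYYYYYRR
YYYYYYYRR
YYYYYYYYY
After op 3 paint(4,1,B):
YWYYYRRRY
YWYYYYRRY
YWYYYYYRR
YYYYYYYRR
YBYYYYYYY
After op 4 paint(4,0,W):
YWYYYRRRY
YWYYYYRRY
YWYYYYYRR
YYYYYYYRR
WBYYYYYYY

Answer: YWYYYRRRY
YWYYYYRRY
YWYYYYYRR
YYYYYYYRR
WBYYYYYYY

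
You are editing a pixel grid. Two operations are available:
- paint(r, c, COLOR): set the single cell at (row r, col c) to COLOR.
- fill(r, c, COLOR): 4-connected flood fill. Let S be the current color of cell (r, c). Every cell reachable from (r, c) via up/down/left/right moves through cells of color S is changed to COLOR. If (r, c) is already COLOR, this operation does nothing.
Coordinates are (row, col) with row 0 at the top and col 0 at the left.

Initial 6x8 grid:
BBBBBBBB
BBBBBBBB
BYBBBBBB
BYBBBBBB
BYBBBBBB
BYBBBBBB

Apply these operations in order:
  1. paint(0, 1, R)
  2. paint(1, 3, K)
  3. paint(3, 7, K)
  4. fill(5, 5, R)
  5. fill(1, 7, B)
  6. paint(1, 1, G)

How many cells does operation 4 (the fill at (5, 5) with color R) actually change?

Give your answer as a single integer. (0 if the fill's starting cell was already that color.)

After op 1 paint(0,1,R):
BRBBBBBB
BBBBBBBB
BYBBBBBB
BYBBBBBB
BYBBBBBB
BYBBBBBB
After op 2 paint(1,3,K):
BRBBBBBB
BBBKBBBB
BYBBBBBB
BYBBBBBB
BYBBBBBB
BYBBBBBB
After op 3 paint(3,7,K):
BRBBBBBB
BBBKBBBB
BYBBBBBB
BYBBBBBK
BYBBBBBB
BYBBBBBB
After op 4 fill(5,5,R) [41 cells changed]:
RRRRRRRR
RRRKRRRR
RYRRRRRR
RYRRRRRK
RYRRRRRR
RYRRRRRR

Answer: 41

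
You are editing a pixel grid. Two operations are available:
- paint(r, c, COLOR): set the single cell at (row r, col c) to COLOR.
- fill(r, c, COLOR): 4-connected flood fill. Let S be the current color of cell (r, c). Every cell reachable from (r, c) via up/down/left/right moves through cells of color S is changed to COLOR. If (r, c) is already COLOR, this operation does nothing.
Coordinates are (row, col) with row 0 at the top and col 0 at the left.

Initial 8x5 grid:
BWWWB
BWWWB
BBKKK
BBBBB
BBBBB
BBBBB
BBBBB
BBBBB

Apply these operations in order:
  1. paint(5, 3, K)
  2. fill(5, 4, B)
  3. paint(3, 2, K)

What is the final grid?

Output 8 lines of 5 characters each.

Answer: BWWWB
BWWWB
BBKKK
BBKBB
BBBBB
BBBKB
BBBBB
BBBBB

Derivation:
After op 1 paint(5,3,K):
BWWWB
BWWWB
BBKKK
BBBBB
BBBBB
BBBKB
BBBBB
BBBBB
After op 2 fill(5,4,B) [0 cells changed]:
BWWWB
BWWWB
BBKKK
BBBBB
BBBBB
BBBKB
BBBBB
BBBBB
After op 3 paint(3,2,K):
BWWWB
BWWWB
BBKKK
BBKBB
BBBBB
BBBKB
BBBBB
BBBBB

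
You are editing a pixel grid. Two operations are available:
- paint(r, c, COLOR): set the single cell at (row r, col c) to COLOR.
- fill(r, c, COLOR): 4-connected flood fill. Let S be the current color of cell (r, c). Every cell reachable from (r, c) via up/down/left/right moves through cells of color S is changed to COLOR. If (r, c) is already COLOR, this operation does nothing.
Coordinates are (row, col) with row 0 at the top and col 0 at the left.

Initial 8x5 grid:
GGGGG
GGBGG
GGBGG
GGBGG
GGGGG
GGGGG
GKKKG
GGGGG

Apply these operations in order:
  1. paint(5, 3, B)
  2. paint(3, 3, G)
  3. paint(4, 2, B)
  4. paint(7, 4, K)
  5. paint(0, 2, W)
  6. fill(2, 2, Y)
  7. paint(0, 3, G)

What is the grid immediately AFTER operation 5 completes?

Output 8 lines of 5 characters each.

Answer: GGWGG
GGBGG
GGBGG
GGBGG
GGBGG
GGGBG
GKKKG
GGGGK

Derivation:
After op 1 paint(5,3,B):
GGGGG
GGBGG
GGBGG
GGBGG
GGGGG
GGGBG
GKKKG
GGGGG
After op 2 paint(3,3,G):
GGGGG
GGBGG
GGBGG
GGBGG
GGGGG
GGGBG
GKKKG
GGGGG
After op 3 paint(4,2,B):
GGGGG
GGBGG
GGBGG
GGBGG
GGBGG
GGGBG
GKKKG
GGGGG
After op 4 paint(7,4,K):
GGGGG
GGBGG
GGBGG
GGBGG
GGBGG
GGGBG
GKKKG
GGGGK
After op 5 paint(0,2,W):
GGWGG
GGBGG
GGBGG
GGBGG
GGBGG
GGGBG
GKKKG
GGGGK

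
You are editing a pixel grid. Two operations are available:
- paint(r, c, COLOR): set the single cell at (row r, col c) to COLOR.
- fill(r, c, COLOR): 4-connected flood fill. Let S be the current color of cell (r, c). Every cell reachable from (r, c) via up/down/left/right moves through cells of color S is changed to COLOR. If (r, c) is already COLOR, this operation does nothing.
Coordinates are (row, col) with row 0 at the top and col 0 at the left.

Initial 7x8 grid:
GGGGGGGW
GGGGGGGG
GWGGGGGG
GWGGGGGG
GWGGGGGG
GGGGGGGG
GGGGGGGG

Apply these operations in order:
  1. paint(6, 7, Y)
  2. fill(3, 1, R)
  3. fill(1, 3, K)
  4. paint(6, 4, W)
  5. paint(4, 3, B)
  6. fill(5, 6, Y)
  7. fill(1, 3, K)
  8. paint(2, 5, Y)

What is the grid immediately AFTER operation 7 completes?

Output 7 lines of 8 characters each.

After op 1 paint(6,7,Y):
GGGGGGGW
GGGGGGGG
GWGGGGGG
GWGGGGGG
GWGGGGGG
GGGGGGGG
GGGGGGGY
After op 2 fill(3,1,R) [3 cells changed]:
GGGGGGGW
GGGGGGGG
GRGGGGGG
GRGGGGGG
GRGGGGGG
GGGGGGGG
GGGGGGGY
After op 3 fill(1,3,K) [51 cells changed]:
KKKKKKKW
KKKKKKKK
KRKKKKKK
KRKKKKKK
KRKKKKKK
KKKKKKKK
KKKKKKKY
After op 4 paint(6,4,W):
KKKKKKKW
KKKKKKKK
KRKKKKKK
KRKKKKKK
KRKKKKKK
KKKKKKKK
KKKKWKKY
After op 5 paint(4,3,B):
KKKKKKKW
KKKKKKKK
KRKKKKKK
KRKKKKKK
KRKBKKKK
KKKKKKKK
KKKKWKKY
After op 6 fill(5,6,Y) [49 cells changed]:
YYYYYYYW
YYYYYYYY
YRYYYYYY
YRYYYYYY
YRYBYYYY
YYYYYYYY
YYYYWYYY
After op 7 fill(1,3,K) [50 cells changed]:
KKKKKKKW
KKKKKKKK
KRKKKKKK
KRKKKKKK
KRKBKKKK
KKKKKKKK
KKKKWKKK

Answer: KKKKKKKW
KKKKKKKK
KRKKKKKK
KRKKKKKK
KRKBKKKK
KKKKKKKK
KKKKWKKK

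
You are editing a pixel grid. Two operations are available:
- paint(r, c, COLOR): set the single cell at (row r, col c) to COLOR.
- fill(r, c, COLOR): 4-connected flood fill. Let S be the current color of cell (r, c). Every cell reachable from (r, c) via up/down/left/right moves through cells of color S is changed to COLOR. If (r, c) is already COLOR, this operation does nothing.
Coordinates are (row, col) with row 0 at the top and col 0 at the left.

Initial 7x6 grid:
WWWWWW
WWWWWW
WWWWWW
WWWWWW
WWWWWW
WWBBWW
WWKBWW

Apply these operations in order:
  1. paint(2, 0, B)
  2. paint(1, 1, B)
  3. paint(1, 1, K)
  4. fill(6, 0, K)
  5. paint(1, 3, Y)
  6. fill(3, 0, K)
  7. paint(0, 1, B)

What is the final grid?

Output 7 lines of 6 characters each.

Answer: KBKKKK
KKKYKK
BKKKKK
KKKKKK
KKKKKK
KKBBKK
KKKBKK

Derivation:
After op 1 paint(2,0,B):
WWWWWW
WWWWWW
BWWWWW
WWWWWW
WWWWWW
WWBBWW
WWKBWW
After op 2 paint(1,1,B):
WWWWWW
WBWWWW
BWWWWW
WWWWWW
WWWWWW
WWBBWW
WWKBWW
After op 3 paint(1,1,K):
WWWWWW
WKWWWW
BWWWWW
WWWWWW
WWWWWW
WWBBWW
WWKBWW
After op 4 fill(6,0,K) [36 cells changed]:
KKKKKK
KKKKKK
BKKKKK
KKKKKK
KKKKKK
KKBBKK
KKKBKK
After op 5 paint(1,3,Y):
KKKKKK
KKKYKK
BKKKKK
KKKKKK
KKKKKK
KKBBKK
KKKBKK
After op 6 fill(3,0,K) [0 cells changed]:
KKKKKK
KKKYKK
BKKKKK
KKKKKK
KKKKKK
KKBBKK
KKKBKK
After op 7 paint(0,1,B):
KBKKKK
KKKYKK
BKKKKK
KKKKKK
KKKKKK
KKBBKK
KKKBKK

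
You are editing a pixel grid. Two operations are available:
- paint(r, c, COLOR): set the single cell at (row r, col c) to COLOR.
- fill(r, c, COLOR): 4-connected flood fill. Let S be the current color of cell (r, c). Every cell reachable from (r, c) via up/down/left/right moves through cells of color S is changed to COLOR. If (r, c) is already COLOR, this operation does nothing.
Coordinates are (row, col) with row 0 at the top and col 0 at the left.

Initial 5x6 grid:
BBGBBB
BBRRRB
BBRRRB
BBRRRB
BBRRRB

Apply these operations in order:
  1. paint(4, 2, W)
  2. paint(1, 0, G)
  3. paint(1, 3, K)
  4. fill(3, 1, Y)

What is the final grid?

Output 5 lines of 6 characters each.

Answer: YYGBBB
GYRKRB
YYRRRB
YYRRRB
YYWRRB

Derivation:
After op 1 paint(4,2,W):
BBGBBB
BBRRRB
BBRRRB
BBRRRB
BBWRRB
After op 2 paint(1,0,G):
BBGBBB
GBRRRB
BBRRRB
BBRRRB
BBWRRB
After op 3 paint(1,3,K):
BBGBBB
GBRKRB
BBRRRB
BBRRRB
BBWRRB
After op 4 fill(3,1,Y) [9 cells changed]:
YYGBBB
GYRKRB
YYRRRB
YYRRRB
YYWRRB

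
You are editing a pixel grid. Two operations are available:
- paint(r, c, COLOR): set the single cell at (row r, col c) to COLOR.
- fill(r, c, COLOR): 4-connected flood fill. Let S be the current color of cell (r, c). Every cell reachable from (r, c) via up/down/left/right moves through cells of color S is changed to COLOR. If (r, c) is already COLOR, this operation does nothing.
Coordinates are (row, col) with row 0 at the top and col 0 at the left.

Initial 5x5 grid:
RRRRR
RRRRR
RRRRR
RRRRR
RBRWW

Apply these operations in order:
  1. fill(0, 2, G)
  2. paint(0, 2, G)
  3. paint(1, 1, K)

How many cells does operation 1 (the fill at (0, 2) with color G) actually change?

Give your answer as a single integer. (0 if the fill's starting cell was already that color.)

After op 1 fill(0,2,G) [22 cells changed]:
GGGGG
GGGGG
GGGGG
GGGGG
GBGWW

Answer: 22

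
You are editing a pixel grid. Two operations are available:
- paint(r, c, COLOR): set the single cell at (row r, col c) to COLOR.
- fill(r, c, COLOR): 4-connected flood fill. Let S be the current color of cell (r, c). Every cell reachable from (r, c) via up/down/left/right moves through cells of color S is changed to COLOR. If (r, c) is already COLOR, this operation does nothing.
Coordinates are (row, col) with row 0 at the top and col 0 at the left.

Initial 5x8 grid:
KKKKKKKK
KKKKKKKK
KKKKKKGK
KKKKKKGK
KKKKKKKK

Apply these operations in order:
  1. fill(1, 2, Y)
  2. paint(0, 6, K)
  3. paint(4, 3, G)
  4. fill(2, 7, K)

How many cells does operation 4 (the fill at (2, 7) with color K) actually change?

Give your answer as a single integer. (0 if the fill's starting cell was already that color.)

After op 1 fill(1,2,Y) [38 cells changed]:
YYYYYYYY
YYYYYYYY
YYYYYYGY
YYYYYYGY
YYYYYYYY
After op 2 paint(0,6,K):
YYYYYYKY
YYYYYYYY
YYYYYYGY
YYYYYYGY
YYYYYYYY
After op 3 paint(4,3,G):
YYYYYYKY
YYYYYYYY
YYYYYYGY
YYYYYYGY
YYYGYYYY
After op 4 fill(2,7,K) [36 cells changed]:
KKKKKKKK
KKKKKKKK
KKKKKKGK
KKKKKKGK
KKKGKKKK

Answer: 36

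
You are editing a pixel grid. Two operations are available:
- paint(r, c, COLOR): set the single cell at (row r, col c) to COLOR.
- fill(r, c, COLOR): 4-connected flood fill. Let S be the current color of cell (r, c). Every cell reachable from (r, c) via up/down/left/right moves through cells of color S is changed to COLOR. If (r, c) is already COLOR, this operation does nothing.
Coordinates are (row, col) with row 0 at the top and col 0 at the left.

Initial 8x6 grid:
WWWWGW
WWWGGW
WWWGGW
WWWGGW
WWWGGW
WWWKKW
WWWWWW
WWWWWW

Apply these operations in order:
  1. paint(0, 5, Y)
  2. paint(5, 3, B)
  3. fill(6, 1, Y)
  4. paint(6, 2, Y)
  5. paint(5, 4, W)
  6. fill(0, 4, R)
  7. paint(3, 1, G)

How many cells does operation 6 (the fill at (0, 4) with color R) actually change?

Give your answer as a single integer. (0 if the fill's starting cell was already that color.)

Answer: 9

Derivation:
After op 1 paint(0,5,Y):
WWWWGY
WWWGGW
WWWGGW
WWWGGW
WWWGGW
WWWKKW
WWWWWW
WWWWWW
After op 2 paint(5,3,B):
WWWWGY
WWWGGW
WWWGGW
WWWGGW
WWWGGW
WWWBKW
WWWWWW
WWWWWW
After op 3 fill(6,1,Y) [36 cells changed]:
YYYYGY
YYYGGY
YYYGGY
YYYGGY
YYYGGY
YYYBKY
YYYYYY
YYYYYY
After op 4 paint(6,2,Y):
YYYYGY
YYYGGY
YYYGGY
YYYGGY
YYYGGY
YYYBKY
YYYYYY
YYYYYY
After op 5 paint(5,4,W):
YYYYGY
YYYGGY
YYYGGY
YYYGGY
YYYGGY
YYYBWY
YYYYYY
YYYYYY
After op 6 fill(0,4,R) [9 cells changed]:
YYYYRY
YYYRRY
YYYRRY
YYYRRY
YYYRRY
YYYBWY
YYYYYY
YYYYYY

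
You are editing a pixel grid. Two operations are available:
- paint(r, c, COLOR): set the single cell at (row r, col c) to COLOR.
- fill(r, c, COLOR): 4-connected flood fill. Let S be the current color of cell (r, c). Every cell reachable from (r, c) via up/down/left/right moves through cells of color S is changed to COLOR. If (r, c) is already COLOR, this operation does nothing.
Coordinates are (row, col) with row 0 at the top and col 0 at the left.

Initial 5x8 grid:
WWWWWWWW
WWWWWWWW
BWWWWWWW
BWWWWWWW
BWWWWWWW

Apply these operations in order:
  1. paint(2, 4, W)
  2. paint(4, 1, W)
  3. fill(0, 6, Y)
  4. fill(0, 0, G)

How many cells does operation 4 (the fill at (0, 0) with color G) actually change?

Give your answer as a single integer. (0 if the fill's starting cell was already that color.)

Answer: 37

Derivation:
After op 1 paint(2,4,W):
WWWWWWWW
WWWWWWWW
BWWWWWWW
BWWWWWWW
BWWWWWWW
After op 2 paint(4,1,W):
WWWWWWWW
WWWWWWWW
BWWWWWWW
BWWWWWWW
BWWWWWWW
After op 3 fill(0,6,Y) [37 cells changed]:
YYYYYYYY
YYYYYYYY
BYYYYYYY
BYYYYYYY
BYYYYYYY
After op 4 fill(0,0,G) [37 cells changed]:
GGGGGGGG
GGGGGGGG
BGGGGGGG
BGGGGGGG
BGGGGGGG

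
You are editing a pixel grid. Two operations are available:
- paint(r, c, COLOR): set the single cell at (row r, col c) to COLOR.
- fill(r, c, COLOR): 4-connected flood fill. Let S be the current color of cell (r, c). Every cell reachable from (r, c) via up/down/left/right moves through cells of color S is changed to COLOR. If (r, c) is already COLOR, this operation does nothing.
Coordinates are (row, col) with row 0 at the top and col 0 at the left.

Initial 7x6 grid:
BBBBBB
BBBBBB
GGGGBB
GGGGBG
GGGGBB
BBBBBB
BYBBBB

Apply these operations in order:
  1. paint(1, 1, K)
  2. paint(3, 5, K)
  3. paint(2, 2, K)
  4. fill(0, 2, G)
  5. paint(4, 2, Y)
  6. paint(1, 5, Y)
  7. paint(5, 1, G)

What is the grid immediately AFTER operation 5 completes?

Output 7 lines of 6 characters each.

Answer: GGGGGG
GKGGGG
GGKGGG
GGGGGK
GGYGGG
GGGGGG
GYGGGG

Derivation:
After op 1 paint(1,1,K):
BBBBBB
BKBBBB
GGGGBB
GGGGBG
GGGGBB
BBBBBB
BYBBBB
After op 2 paint(3,5,K):
BBBBBB
BKBBBB
GGGGBB
GGGGBK
GGGGBB
BBBBBB
BYBBBB
After op 3 paint(2,2,K):
BBBBBB
BKBBBB
GGKGBB
GGGGBK
GGGGBB
BBBBBB
BYBBBB
After op 4 fill(0,2,G) [27 cells changed]:
GGGGGG
GKGGGG
GGKGGG
GGGGGK
GGGGGG
GGGGGG
GYGGGG
After op 5 paint(4,2,Y):
GGGGGG
GKGGGG
GGKGGG
GGGGGK
GGYGGG
GGGGGG
GYGGGG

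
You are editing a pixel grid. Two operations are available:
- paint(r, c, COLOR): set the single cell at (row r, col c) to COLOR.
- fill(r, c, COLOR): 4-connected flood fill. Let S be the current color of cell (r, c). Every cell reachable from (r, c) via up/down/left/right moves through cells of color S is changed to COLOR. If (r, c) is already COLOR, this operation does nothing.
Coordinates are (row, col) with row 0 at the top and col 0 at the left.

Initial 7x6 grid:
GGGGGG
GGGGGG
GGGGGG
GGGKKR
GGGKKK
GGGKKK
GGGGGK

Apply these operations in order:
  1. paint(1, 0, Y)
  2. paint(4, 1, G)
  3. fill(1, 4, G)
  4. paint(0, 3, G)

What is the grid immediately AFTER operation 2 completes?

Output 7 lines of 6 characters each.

Answer: GGGGGG
YGGGGG
GGGGGG
GGGKKR
GGGKKK
GGGKKK
GGGGGK

Derivation:
After op 1 paint(1,0,Y):
GGGGGG
YGGGGG
GGGGGG
GGGKKR
GGGKKK
GGGKKK
GGGGGK
After op 2 paint(4,1,G):
GGGGGG
YGGGGG
GGGGGG
GGGKKR
GGGKKK
GGGKKK
GGGGGK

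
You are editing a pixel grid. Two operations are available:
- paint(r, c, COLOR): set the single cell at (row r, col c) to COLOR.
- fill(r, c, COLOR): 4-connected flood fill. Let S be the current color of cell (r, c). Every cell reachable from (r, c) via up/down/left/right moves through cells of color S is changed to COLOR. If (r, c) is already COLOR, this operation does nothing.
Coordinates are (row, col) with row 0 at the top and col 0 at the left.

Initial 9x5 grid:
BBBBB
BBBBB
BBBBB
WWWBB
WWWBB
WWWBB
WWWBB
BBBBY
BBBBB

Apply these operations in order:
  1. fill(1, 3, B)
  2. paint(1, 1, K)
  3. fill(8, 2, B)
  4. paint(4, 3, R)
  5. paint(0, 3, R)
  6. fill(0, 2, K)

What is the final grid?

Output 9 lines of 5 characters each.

Answer: KKKRK
KKKKK
KKKKK
WWWKK
WWWRK
WWWKK
WWWKK
KKKKY
KKKKK

Derivation:
After op 1 fill(1,3,B) [0 cells changed]:
BBBBB
BBBBB
BBBBB
WWWBB
WWWBB
WWWBB
WWWBB
BBBBY
BBBBB
After op 2 paint(1,1,K):
BBBBB
BKBBB
BBBBB
WWWBB
WWWBB
WWWBB
WWWBB
BBBBY
BBBBB
After op 3 fill(8,2,B) [0 cells changed]:
BBBBB
BKBBB
BBBBB
WWWBB
WWWBB
WWWBB
WWWBB
BBBBY
BBBBB
After op 4 paint(4,3,R):
BBBBB
BKBBB
BBBBB
WWWBB
WWWRB
WWWBB
WWWBB
BBBBY
BBBBB
After op 5 paint(0,3,R):
BBBRB
BKBBB
BBBBB
WWWBB
WWWRB
WWWBB
WWWBB
BBBBY
BBBBB
After op 6 fill(0,2,K) [29 cells changed]:
KKKRK
KKKKK
KKKKK
WWWKK
WWWRK
WWWKK
WWWKK
KKKKY
KKKKK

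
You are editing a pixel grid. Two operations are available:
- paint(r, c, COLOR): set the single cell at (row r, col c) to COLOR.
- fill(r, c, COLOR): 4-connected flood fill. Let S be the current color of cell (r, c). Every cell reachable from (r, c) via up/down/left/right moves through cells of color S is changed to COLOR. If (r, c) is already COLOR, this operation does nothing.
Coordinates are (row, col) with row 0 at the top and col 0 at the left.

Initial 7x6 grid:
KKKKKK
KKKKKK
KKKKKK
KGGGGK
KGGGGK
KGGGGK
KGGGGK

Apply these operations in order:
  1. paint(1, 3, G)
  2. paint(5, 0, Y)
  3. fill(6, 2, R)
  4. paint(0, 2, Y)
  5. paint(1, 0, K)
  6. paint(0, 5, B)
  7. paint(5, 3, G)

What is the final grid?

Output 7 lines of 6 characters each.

Answer: KKYKKB
KKKGKK
KKKKKK
KRRRRK
KRRRRK
YRRGRK
KRRRRK

Derivation:
After op 1 paint(1,3,G):
KKKKKK
KKKGKK
KKKKKK
KGGGGK
KGGGGK
KGGGGK
KGGGGK
After op 2 paint(5,0,Y):
KKKKKK
KKKGKK
KKKKKK
KGGGGK
KGGGGK
YGGGGK
KGGGGK
After op 3 fill(6,2,R) [16 cells changed]:
KKKKKK
KKKGKK
KKKKKK
KRRRRK
KRRRRK
YRRRRK
KRRRRK
After op 4 paint(0,2,Y):
KKYKKK
KKKGKK
KKKKKK
KRRRRK
KRRRRK
YRRRRK
KRRRRK
After op 5 paint(1,0,K):
KKYKKK
KKKGKK
KKKKKK
KRRRRK
KRRRRK
YRRRRK
KRRRRK
After op 6 paint(0,5,B):
KKYKKB
KKKGKK
KKKKKK
KRRRRK
KRRRRK
YRRRRK
KRRRRK
After op 7 paint(5,3,G):
KKYKKB
KKKGKK
KKKKKK
KRRRRK
KRRRRK
YRRGRK
KRRRRK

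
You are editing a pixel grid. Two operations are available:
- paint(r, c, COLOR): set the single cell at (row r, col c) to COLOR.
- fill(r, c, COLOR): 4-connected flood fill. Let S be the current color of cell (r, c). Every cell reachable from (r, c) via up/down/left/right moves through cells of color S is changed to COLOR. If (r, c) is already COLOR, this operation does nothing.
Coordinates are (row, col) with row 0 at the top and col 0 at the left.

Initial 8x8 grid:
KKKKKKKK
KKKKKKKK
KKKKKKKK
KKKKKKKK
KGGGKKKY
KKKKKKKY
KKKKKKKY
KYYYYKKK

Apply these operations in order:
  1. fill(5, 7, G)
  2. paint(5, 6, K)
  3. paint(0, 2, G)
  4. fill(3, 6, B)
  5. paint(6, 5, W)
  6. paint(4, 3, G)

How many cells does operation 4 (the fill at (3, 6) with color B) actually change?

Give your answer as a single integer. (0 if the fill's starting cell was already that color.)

Answer: 53

Derivation:
After op 1 fill(5,7,G) [3 cells changed]:
KKKKKKKK
KKKKKKKK
KKKKKKKK
KKKKKKKK
KGGGKKKG
KKKKKKKG
KKKKKKKG
KYYYYKKK
After op 2 paint(5,6,K):
KKKKKKKK
KKKKKKKK
KKKKKKKK
KKKKKKKK
KGGGKKKG
KKKKKKKG
KKKKKKKG
KYYYYKKK
After op 3 paint(0,2,G):
KKGKKKKK
KKKKKKKK
KKKKKKKK
KKKKKKKK
KGGGKKKG
KKKKKKKG
KKKKKKKG
KYYYYKKK
After op 4 fill(3,6,B) [53 cells changed]:
BBGBBBBB
BBBBBBBB
BBBBBBBB
BBBBBBBB
BGGGBBBG
BBBBBBBG
BBBBBBBG
BYYYYBBB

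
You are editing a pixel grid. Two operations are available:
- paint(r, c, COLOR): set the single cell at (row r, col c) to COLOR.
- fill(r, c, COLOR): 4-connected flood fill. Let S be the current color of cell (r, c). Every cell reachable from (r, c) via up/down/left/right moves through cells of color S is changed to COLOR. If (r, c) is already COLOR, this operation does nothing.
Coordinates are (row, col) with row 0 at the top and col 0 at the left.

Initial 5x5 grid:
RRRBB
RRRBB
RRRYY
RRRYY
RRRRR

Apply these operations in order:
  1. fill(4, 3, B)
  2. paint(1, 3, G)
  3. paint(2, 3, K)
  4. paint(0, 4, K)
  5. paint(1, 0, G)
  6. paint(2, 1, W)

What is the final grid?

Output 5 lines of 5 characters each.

After op 1 fill(4,3,B) [17 cells changed]:
BBBBB
BBBBB
BBBYY
BBBYY
BBBBB
After op 2 paint(1,3,G):
BBBBB
BBBGB
BBBYY
BBBYY
BBBBB
After op 3 paint(2,3,K):
BBBBB
BBBGB
BBBKY
BBBYY
BBBBB
After op 4 paint(0,4,K):
BBBBK
BBBGB
BBBKY
BBBYY
BBBBB
After op 5 paint(1,0,G):
BBBBK
GBBGB
BBBKY
BBBYY
BBBBB
After op 6 paint(2,1,W):
BBBBK
GBBGB
BWBKY
BBBYY
BBBBB

Answer: BBBBK
GBBGB
BWBKY
BBBYY
BBBBB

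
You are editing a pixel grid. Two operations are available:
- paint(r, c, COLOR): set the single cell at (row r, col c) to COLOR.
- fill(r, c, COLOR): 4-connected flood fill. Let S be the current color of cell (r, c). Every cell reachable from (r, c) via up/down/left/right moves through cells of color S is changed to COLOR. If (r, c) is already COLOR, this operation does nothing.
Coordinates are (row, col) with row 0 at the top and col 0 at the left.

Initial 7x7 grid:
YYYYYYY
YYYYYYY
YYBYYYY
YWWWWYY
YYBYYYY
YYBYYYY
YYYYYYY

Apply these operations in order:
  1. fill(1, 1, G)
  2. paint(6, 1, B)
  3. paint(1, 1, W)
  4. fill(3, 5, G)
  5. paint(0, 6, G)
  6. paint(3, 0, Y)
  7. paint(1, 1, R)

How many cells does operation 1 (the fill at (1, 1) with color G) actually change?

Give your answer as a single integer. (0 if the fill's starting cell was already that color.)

Answer: 42

Derivation:
After op 1 fill(1,1,G) [42 cells changed]:
GGGGGGG
GGGGGGG
GGBGGGG
GWWWWGG
GGBGGGG
GGBGGGG
GGGGGGG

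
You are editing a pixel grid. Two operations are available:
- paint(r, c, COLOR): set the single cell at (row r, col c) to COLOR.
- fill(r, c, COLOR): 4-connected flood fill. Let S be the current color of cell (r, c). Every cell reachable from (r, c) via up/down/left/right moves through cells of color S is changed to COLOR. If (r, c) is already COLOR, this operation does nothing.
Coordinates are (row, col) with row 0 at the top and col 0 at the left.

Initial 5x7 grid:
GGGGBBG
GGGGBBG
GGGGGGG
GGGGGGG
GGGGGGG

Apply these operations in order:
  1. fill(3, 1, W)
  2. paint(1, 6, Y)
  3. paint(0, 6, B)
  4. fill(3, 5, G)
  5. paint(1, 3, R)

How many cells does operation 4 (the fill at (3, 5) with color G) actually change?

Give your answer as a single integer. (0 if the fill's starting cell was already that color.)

After op 1 fill(3,1,W) [31 cells changed]:
WWWWBBW
WWWWBBW
WWWWWWW
WWWWWWW
WWWWWWW
After op 2 paint(1,6,Y):
WWWWBBW
WWWWBBY
WWWWWWW
WWWWWWW
WWWWWWW
After op 3 paint(0,6,B):
WWWWBBB
WWWWBBY
WWWWWWW
WWWWWWW
WWWWWWW
After op 4 fill(3,5,G) [29 cells changed]:
GGGGBBB
GGGGBBY
GGGGGGG
GGGGGGG
GGGGGGG

Answer: 29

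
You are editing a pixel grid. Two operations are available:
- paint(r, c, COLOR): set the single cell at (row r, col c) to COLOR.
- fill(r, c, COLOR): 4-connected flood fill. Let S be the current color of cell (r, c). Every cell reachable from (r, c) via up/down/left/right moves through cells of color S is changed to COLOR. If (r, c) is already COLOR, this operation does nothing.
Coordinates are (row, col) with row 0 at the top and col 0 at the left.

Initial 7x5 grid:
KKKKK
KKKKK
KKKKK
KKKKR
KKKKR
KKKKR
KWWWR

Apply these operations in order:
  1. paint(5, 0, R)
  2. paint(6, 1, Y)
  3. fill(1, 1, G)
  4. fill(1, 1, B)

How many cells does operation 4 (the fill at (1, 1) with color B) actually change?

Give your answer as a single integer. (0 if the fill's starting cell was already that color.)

Answer: 26

Derivation:
After op 1 paint(5,0,R):
KKKKK
KKKKK
KKKKK
KKKKR
KKKKR
RKKKR
KWWWR
After op 2 paint(6,1,Y):
KKKKK
KKKKK
KKKKK
KKKKR
KKKKR
RKKKR
KYWWR
After op 3 fill(1,1,G) [26 cells changed]:
GGGGG
GGGGG
GGGGG
GGGGR
GGGGR
RGGGR
KYWWR
After op 4 fill(1,1,B) [26 cells changed]:
BBBBB
BBBBB
BBBBB
BBBBR
BBBBR
RBBBR
KYWWR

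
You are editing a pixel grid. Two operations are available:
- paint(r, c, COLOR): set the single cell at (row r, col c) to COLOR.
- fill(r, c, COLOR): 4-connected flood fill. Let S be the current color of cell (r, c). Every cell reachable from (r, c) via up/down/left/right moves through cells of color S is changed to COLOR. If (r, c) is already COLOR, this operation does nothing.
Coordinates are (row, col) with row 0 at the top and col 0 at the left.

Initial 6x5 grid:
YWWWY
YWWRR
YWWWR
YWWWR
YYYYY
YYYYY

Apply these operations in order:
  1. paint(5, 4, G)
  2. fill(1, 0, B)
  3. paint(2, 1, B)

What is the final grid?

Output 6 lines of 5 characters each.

Answer: BWWWY
BWWRR
BBWWR
BWWWR
BBBBB
BBBBG

Derivation:
After op 1 paint(5,4,G):
YWWWY
YWWRR
YWWWR
YWWWR
YYYYY
YYYYG
After op 2 fill(1,0,B) [13 cells changed]:
BWWWY
BWWRR
BWWWR
BWWWR
BBBBB
BBBBG
After op 3 paint(2,1,B):
BWWWY
BWWRR
BBWWR
BWWWR
BBBBB
BBBBG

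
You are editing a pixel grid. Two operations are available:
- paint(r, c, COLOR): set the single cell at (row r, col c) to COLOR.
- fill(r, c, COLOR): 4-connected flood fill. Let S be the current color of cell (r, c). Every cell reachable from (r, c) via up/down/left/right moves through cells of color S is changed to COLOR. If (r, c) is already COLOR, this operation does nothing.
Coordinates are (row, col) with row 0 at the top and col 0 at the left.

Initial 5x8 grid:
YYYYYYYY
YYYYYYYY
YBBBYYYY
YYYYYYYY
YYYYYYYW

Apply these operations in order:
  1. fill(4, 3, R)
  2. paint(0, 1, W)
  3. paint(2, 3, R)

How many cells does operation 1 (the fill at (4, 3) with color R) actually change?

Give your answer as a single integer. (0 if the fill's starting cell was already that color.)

After op 1 fill(4,3,R) [36 cells changed]:
RRRRRRRR
RRRRRRRR
RBBBRRRR
RRRRRRRR
RRRRRRRW

Answer: 36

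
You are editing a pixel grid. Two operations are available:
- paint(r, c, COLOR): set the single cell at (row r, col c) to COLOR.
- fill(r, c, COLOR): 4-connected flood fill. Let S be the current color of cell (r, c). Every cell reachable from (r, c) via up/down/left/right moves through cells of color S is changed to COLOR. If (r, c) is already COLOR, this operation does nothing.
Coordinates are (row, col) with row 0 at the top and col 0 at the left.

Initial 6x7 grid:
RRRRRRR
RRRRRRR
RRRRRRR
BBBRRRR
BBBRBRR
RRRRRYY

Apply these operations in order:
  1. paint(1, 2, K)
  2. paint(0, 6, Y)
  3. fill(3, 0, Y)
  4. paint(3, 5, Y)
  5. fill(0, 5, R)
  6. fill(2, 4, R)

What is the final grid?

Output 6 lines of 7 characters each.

Answer: RRRRRRY
RRKRRRR
RRRRRRR
YYYRRYR
YYYRBRR
RRRRRYY

Derivation:
After op 1 paint(1,2,K):
RRRRRRR
RRKRRRR
RRRRRRR
BBBRRRR
BBBRBRR
RRRRRYY
After op 2 paint(0,6,Y):
RRRRRRY
RRKRRRR
RRRRRRR
BBBRRRR
BBBRBRR
RRRRRYY
After op 3 fill(3,0,Y) [6 cells changed]:
RRRRRRY
RRKRRRR
RRRRRRR
YYYRRRR
YYYRBRR
RRRRRYY
After op 4 paint(3,5,Y):
RRRRRRY
RRKRRRR
RRRRRRR
YYYRRYR
YYYRBRR
RRRRRYY
After op 5 fill(0,5,R) [0 cells changed]:
RRRRRRY
RRKRRRR
RRRRRRR
YYYRRYR
YYYRBRR
RRRRRYY
After op 6 fill(2,4,R) [0 cells changed]:
RRRRRRY
RRKRRRR
RRRRRRR
YYYRRYR
YYYRBRR
RRRRRYY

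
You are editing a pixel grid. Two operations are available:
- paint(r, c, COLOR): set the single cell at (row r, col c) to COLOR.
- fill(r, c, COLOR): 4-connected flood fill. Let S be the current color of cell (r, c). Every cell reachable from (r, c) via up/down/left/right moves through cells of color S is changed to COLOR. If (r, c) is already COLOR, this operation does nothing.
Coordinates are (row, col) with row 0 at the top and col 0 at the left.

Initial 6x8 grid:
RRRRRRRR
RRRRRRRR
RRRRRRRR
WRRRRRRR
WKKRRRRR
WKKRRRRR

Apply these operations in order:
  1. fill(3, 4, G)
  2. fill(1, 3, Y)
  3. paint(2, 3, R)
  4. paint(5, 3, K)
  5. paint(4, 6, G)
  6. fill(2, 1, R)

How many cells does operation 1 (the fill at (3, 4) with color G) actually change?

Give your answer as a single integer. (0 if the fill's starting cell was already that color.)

Answer: 41

Derivation:
After op 1 fill(3,4,G) [41 cells changed]:
GGGGGGGG
GGGGGGGG
GGGGGGGG
WGGGGGGG
WKKGGGGG
WKKGGGGG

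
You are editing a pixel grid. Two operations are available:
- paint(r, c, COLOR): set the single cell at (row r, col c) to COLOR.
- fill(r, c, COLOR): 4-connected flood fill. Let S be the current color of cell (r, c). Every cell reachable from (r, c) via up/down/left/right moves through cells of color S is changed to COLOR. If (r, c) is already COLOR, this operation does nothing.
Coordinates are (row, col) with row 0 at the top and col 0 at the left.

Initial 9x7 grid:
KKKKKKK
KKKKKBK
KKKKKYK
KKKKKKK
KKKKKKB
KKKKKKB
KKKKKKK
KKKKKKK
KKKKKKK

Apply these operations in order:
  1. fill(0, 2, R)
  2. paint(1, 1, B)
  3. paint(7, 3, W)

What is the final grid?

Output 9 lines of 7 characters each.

Answer: RRRRRRR
RBRRRBR
RRRRRYR
RRRRRRR
RRRRRRB
RRRRRRB
RRRRRRR
RRRWRRR
RRRRRRR

Derivation:
After op 1 fill(0,2,R) [59 cells changed]:
RRRRRRR
RRRRRBR
RRRRRYR
RRRRRRR
RRRRRRB
RRRRRRB
RRRRRRR
RRRRRRR
RRRRRRR
After op 2 paint(1,1,B):
RRRRRRR
RBRRRBR
RRRRRYR
RRRRRRR
RRRRRRB
RRRRRRB
RRRRRRR
RRRRRRR
RRRRRRR
After op 3 paint(7,3,W):
RRRRRRR
RBRRRBR
RRRRRYR
RRRRRRR
RRRRRRB
RRRRRRB
RRRRRRR
RRRWRRR
RRRRRRR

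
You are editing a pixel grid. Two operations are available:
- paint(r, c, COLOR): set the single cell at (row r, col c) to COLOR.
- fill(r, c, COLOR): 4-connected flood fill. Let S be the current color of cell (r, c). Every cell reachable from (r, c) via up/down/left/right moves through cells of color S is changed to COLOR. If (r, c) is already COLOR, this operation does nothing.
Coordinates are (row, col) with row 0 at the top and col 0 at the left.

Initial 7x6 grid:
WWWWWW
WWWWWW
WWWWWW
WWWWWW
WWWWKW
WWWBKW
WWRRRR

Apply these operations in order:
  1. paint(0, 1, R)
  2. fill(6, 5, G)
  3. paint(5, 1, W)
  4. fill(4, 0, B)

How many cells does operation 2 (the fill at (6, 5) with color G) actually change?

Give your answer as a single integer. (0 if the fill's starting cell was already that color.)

Answer: 4

Derivation:
After op 1 paint(0,1,R):
WRWWWW
WWWWWW
WWWWWW
WWWWWW
WWWWKW
WWWBKW
WWRRRR
After op 2 fill(6,5,G) [4 cells changed]:
WRWWWW
WWWWWW
WWWWWW
WWWWWW
WWWWKW
WWWBKW
WWGGGG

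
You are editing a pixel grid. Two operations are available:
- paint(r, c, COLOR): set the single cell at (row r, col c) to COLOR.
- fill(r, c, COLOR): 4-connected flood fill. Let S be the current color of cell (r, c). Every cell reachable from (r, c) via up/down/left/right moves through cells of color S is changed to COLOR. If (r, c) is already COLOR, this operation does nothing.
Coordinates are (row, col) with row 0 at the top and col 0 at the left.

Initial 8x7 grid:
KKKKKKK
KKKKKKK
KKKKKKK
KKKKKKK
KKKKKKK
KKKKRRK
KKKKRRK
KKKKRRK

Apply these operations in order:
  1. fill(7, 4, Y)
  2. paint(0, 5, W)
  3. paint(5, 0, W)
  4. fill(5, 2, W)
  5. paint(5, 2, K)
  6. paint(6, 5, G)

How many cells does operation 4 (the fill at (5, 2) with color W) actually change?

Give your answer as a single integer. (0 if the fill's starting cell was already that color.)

Answer: 48

Derivation:
After op 1 fill(7,4,Y) [6 cells changed]:
KKKKKKK
KKKKKKK
KKKKKKK
KKKKKKK
KKKKKKK
KKKKYYK
KKKKYYK
KKKKYYK
After op 2 paint(0,5,W):
KKKKKWK
KKKKKKK
KKKKKKK
KKKKKKK
KKKKKKK
KKKKYYK
KKKKYYK
KKKKYYK
After op 3 paint(5,0,W):
KKKKKWK
KKKKKKK
KKKKKKK
KKKKKKK
KKKKKKK
WKKKYYK
KKKKYYK
KKKKYYK
After op 4 fill(5,2,W) [48 cells changed]:
WWWWWWW
WWWWWWW
WWWWWWW
WWWWWWW
WWWWWWW
WWWWYYW
WWWWYYW
WWWWYYW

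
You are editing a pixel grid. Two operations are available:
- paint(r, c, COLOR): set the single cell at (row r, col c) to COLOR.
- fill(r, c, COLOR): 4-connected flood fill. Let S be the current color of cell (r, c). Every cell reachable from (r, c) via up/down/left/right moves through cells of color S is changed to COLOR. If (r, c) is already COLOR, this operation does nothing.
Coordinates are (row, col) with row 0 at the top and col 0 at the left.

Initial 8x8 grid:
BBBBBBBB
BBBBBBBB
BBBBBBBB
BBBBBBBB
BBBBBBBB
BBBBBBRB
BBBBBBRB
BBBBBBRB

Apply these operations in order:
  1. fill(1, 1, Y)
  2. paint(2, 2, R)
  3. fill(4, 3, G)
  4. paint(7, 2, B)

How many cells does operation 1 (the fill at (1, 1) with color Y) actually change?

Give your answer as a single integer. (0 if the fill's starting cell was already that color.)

After op 1 fill(1,1,Y) [61 cells changed]:
YYYYYYYY
YYYYYYYY
YYYYYYYY
YYYYYYYY
YYYYYYYY
YYYYYYRY
YYYYYYRY
YYYYYYRY

Answer: 61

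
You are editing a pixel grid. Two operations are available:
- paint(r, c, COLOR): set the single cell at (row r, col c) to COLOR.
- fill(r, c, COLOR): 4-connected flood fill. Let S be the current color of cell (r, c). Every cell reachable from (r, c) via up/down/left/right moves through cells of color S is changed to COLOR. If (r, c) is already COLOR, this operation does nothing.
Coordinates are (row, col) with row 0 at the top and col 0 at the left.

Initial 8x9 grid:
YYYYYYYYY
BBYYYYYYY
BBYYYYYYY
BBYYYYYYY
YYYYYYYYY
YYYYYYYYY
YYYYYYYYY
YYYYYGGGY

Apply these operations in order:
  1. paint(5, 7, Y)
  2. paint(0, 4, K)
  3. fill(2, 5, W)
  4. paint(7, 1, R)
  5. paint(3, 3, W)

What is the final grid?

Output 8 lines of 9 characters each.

After op 1 paint(5,7,Y):
YYYYYYYYY
BBYYYYYYY
BBYYYYYYY
BBYYYYYYY
YYYYYYYYY
YYYYYYYYY
YYYYYYYYY
YYYYYGGGY
After op 2 paint(0,4,K):
YYYYKYYYY
BBYYYYYYY
BBYYYYYYY
BBYYYYYYY
YYYYYYYYY
YYYYYYYYY
YYYYYYYYY
YYYYYGGGY
After op 3 fill(2,5,W) [62 cells changed]:
WWWWKWWWW
BBWWWWWWW
BBWWWWWWW
BBWWWWWWW
WWWWWWWWW
WWWWWWWWW
WWWWWWWWW
WWWWWGGGW
After op 4 paint(7,1,R):
WWWWKWWWW
BBWWWWWWW
BBWWWWWWW
BBWWWWWWW
WWWWWWWWW
WWWWWWWWW
WWWWWWWWW
WRWWWGGGW
After op 5 paint(3,3,W):
WWWWKWWWW
BBWWWWWWW
BBWWWWWWW
BBWWWWWWW
WWWWWWWWW
WWWWWWWWW
WWWWWWWWW
WRWWWGGGW

Answer: WWWWKWWWW
BBWWWWWWW
BBWWWWWWW
BBWWWWWWW
WWWWWWWWW
WWWWWWWWW
WWWWWWWWW
WRWWWGGGW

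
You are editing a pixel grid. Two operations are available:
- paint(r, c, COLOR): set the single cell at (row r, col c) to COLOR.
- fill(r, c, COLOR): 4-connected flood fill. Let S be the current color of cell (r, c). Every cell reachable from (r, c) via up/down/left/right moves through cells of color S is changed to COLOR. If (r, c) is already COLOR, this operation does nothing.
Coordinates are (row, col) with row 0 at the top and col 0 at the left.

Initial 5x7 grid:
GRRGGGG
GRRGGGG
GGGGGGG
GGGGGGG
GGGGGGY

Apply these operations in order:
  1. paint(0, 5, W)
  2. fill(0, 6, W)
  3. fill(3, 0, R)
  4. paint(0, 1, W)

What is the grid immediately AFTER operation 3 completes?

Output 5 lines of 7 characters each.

Answer: RRRRRRR
RRRRRRR
RRRRRRR
RRRRRRR
RRRRRRY

Derivation:
After op 1 paint(0,5,W):
GRRGGWG
GRRGGGG
GGGGGGG
GGGGGGG
GGGGGGY
After op 2 fill(0,6,W) [29 cells changed]:
WRRWWWW
WRRWWWW
WWWWWWW
WWWWWWW
WWWWWWY
After op 3 fill(3,0,R) [30 cells changed]:
RRRRRRR
RRRRRRR
RRRRRRR
RRRRRRR
RRRRRRY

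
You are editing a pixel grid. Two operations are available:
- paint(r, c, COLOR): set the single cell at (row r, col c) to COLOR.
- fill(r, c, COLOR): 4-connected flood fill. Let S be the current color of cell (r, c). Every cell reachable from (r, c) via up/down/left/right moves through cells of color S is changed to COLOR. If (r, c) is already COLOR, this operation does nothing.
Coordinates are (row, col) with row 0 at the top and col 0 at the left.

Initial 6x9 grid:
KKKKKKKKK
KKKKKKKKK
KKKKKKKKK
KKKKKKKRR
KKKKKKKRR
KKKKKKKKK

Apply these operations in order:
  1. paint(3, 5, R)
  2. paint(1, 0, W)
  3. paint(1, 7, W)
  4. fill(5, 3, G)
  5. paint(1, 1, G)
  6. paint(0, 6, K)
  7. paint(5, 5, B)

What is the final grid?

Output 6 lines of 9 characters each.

Answer: GGGGGGKGG
WGGGGGGWG
GGGGGGGGG
GGGGGRGRR
GGGGGGGRR
GGGGGBGGG

Derivation:
After op 1 paint(3,5,R):
KKKKKKKKK
KKKKKKKKK
KKKKKKKKK
KKKKKRKRR
KKKKKKKRR
KKKKKKKKK
After op 2 paint(1,0,W):
KKKKKKKKK
WKKKKKKKK
KKKKKKKKK
KKKKKRKRR
KKKKKKKRR
KKKKKKKKK
After op 3 paint(1,7,W):
KKKKKKKKK
WKKKKKKWK
KKKKKKKKK
KKKKKRKRR
KKKKKKKRR
KKKKKKKKK
After op 4 fill(5,3,G) [47 cells changed]:
GGGGGGGGG
WGGGGGGWG
GGGGGGGGG
GGGGGRGRR
GGGGGGGRR
GGGGGGGGG
After op 5 paint(1,1,G):
GGGGGGGGG
WGGGGGGWG
GGGGGGGGG
GGGGGRGRR
GGGGGGGRR
GGGGGGGGG
After op 6 paint(0,6,K):
GGGGGGKGG
WGGGGGGWG
GGGGGGGGG
GGGGGRGRR
GGGGGGGRR
GGGGGGGGG
After op 7 paint(5,5,B):
GGGGGGKGG
WGGGGGGWG
GGGGGGGGG
GGGGGRGRR
GGGGGGGRR
GGGGGBGGG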